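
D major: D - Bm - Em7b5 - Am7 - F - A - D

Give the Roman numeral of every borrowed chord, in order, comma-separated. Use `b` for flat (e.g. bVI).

D major has the diatonic set D, Em, F#m, G, A, Bm, C#dim. D, Bm and A are all diatonic. Em7b5 (E–G–Bb–D) is not: scale degree 2 in D major carries Em (ii). In D minor the chord on that degree is Em7b5, so here it functions as iiø7, borrowed from the parallel minor. Am7 (A–C–E–G) is not: scale degree 5 in D major carries A (V). In D minor the chord on that degree is Am7, so here it functions as v7, borrowed from the parallel minor. F (F–A–C) is not: scale degree 3 in D major carries F#m (iii). In D minor the chord on that degree is F, so here it functions as bIII, borrowed from the parallel minor.

iiø7, v7, bIII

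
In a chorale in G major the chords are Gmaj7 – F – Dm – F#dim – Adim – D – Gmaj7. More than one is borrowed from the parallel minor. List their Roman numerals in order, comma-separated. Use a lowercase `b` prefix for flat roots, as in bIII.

In G major the diatonic chords are G, Am, Bm, C, D, Em, F#dim. Of the given chords, Gmaj7, F#dim and D are diatonic. F (F–A–C) is not: scale degree 7 in G major carries F#dim (vii°). In G minor the chord on that degree is F, so here it functions as bVII, borrowed from the parallel minor. Dm (D–F–A) doesn't fit — on degree 5 G major would have D (V). Dm is the degree-5 chord of G minor, so it is the borrowed v. But Adim (A–C–Eb) is foreign: the diatonic ii on degree 2 is Am, whereas Adim comes from G minor. It is labeled ii°.

bVII, v, ii°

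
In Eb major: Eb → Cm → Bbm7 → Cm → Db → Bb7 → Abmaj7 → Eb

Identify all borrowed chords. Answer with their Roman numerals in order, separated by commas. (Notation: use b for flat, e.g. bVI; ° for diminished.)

In Eb major the diatonic chords are Eb, Fm, Gm, Ab, Bb, Cm, Ddim. Of the given chords, Eb, Cm, Bb7 and Abmaj7 are diatonic. Bbm7 (Bb–Db–F–Ab) is not: scale degree 5 in Eb major carries Bb (V). In Eb minor the chord on that degree is Bbm7, so here it functions as v7, borrowed from the parallel minor. Db (Db–F–Ab) doesn't fit — on degree 7 Eb major would have Ddim (vii°). Db is the degree-7 chord of Eb minor, so it is the borrowed bVII.

v7, bVII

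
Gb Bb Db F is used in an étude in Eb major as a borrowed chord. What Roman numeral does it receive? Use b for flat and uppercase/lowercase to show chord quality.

The root Gb is the lowered 3rd scale degree — diatonically Eb major has G there. The diatonic chord on degree 3 would be Gm (iii), but Gb–Bb–Db–F is the major-seventh chord from Eb minor. As a borrowed chord it is labeled bIIImaj7.

bIIImaj7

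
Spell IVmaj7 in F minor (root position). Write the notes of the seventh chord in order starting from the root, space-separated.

The root, Bb, is scale degree 4 — the same note in F minor and F major; only the chord quality changes. Stacking thirds in F major on Bb gives Bb–D–F–A.

Bb D F A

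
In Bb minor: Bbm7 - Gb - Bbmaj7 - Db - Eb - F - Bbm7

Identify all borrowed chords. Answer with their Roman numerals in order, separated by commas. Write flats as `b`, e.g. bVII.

Imaj7, IV

Bb minor has the diatonic set Bbm, Cdim, Db, Ebm, F, Gb, Ab (with V from harmonic minor). Of the given chords, Bbm7, Gb, Db and F are diatonic. Bbmaj7 (Bb–D–F–A) doesn't fit — on degree 1 Bb minor would have Bbm (i). Bbmaj7 is the degree-1 chord of Bb major, so it is the borrowed Imaj7. Eb (Eb–G–Bb) is not: scale degree 4 in Bb minor carries Ebm (iv). In Bb major the chord on that degree is Eb, so here it functions as IV, borrowed from the parallel major.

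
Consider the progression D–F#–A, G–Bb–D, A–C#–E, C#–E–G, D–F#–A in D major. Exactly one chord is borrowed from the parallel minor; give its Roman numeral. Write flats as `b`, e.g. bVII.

iv

D major has the diatonic set D, Em, F#m, G, A, Bm, C#dim. Of the given chords, D–F#–A = D, A–C#–E = A and C#–E–G = C#dim are diatonic. But G–Bb–D is foreign: the diatonic IV on degree 4 is G, whereas Gm comes from D minor. It is labeled iv.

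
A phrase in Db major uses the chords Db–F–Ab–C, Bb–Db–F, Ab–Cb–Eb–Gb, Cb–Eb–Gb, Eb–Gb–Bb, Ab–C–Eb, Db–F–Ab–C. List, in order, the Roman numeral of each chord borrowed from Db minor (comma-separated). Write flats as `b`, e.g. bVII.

Db major has the diatonic set Db, Ebm, Fm, Gb, Ab, Bbm, Cdim. Of the given chords, Db–F–Ab–C = Dbmaj7, Bb–Db–F = Bbm, Eb–Gb–Bb = Ebm and Ab–C–Eb = Ab are diatonic. Ab–Cb–Eb–Gb doesn't fit — on degree 5 Db major would have Ab (V). Abm7 is the degree-5 chord of Db minor, so it is the borrowed v7. But Cb–Eb–Gb is foreign: the diatonic vii° on degree 7 is Cdim, whereas Cb comes from Db minor. It is labeled bVII.

v7, bVII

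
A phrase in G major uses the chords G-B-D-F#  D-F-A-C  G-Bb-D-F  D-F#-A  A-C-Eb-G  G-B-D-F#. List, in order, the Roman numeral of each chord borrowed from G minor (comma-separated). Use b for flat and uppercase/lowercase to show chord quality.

v7, i7, iiø7

The diatonic triads in G major are G, Am, Bm, C, D, Em, F#dim. G–B–D–F# = Gmaj7 and D–F#–A = D both belong to that set. But D–F–A–C is foreign: the diatonic V on degree 5 is D, whereas Dm7 comes from G minor. It is labeled v7. G–Bb–D–F is not: scale degree 1 in G major carries G (I). In G minor the chord on that degree is Gm7, so here it functions as i7, borrowed from the parallel minor. A–C–Eb–G is not: scale degree 2 in G major carries Am (ii). In G minor the chord on that degree is Am7b5, so here it functions as iiø7, borrowed from the parallel minor.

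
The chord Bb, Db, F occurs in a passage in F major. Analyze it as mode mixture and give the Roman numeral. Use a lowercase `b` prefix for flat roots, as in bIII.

Bb is scale degree 4 in F major. Diatonically F major has Bb (IV) on that degree; Bb–Db–F is instead the minor chord native to F minor, so it takes the label iv.

iv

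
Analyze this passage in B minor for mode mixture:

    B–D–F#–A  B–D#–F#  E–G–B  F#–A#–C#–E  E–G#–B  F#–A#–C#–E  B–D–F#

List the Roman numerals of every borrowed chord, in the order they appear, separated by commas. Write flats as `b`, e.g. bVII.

The diatonic triads in B minor (with V from harmonic minor) are Bm, C#dim, D, Em, F#, G, A. Of the given chords, B–D–F#–A = Bm7, E–G–B = Em, F#–A#–C#–E = F#7 and B–D–F# = Bm are diatonic. B–D#–F# doesn't fit — on degree 1 B minor would have Bm (i). B is the degree-1 chord of B major, so it is the borrowed I. But E–G#–B is foreign: the diatonic iv on degree 4 is Em, whereas E comes from B major. It is labeled IV.

I, IV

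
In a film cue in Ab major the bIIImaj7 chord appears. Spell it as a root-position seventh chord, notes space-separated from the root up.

Cb Eb Gb Bb

Scale degree 3 in Ab major is C. bIIImaj7 uses the lowered form, Cb, taken from Ab minor. Stacking thirds in Ab minor on Cb gives Cb–Eb–Gb–Bb.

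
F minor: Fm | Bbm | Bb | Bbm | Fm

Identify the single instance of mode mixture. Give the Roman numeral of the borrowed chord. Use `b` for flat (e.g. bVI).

IV

F minor has the diatonic set Fm, Gdim, Ab, Bbm, C, Db, Eb (with V from harmonic minor). Fm and Bbm both belong to that set. But Bb (Bb–D–F) is foreign: the diatonic iv on degree 4 is Bbm, whereas Bb comes from F major. It is labeled IV.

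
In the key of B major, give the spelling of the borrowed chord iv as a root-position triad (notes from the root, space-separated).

E G B

The root, E, is scale degree 4 — the same note in B major and B minor; only the chord quality changes. In B minor the chord on E is E–G–B.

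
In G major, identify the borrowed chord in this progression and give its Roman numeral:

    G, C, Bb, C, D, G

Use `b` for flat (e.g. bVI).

In G major the diatonic chords are G, Am, Bm, C, D, Em, F#dim. G, C and D all belong to that set. Bb (Bb–D–F) is not: scale degree 3 in G major carries Bm (iii). In G minor the chord on that degree is Bb, so here it functions as bIII, borrowed from the parallel minor.

bIII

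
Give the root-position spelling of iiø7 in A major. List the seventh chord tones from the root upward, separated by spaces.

iiø7 is built on scale degree 2, which is B in both A major and its parallel. Stacking thirds in A minor on B gives B–D–F–A.

B D F A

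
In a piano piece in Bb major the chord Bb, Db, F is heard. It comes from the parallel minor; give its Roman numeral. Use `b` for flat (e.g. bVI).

i

The root Bb is the diatonic 1st degree of Bb major; the borrowing shows in the chord quality. Diatonically Bb major has Bb (I) on that degree; Bb–Db–F is instead the minor chord native to Bb minor, so it takes the label i.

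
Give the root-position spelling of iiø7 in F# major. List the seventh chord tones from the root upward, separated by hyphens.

G#-B-D-F#

The root, G#, is scale degree 2 — the same note in F# major and F# minor; only the chord quality changes. In F# minor the chord on G# is G#–B–D–F#.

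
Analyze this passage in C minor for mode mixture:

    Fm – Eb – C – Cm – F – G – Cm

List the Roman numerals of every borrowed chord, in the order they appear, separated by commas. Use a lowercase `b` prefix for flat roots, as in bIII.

I, IV

C minor has the diatonic set Cm, Ddim, Eb, Fm, G, Ab, Bb (with V from harmonic minor). Of the given chords, Fm, Eb, Cm and G are diatonic. C (C–E–G) doesn't fit — on degree 1 C minor would have Cm (i). C is the degree-1 chord of C major, so it is the borrowed I. F (F–A–C) is not: scale degree 4 in C minor carries Fm (iv). In C major the chord on that degree is F, so here it functions as IV, borrowed from the parallel major.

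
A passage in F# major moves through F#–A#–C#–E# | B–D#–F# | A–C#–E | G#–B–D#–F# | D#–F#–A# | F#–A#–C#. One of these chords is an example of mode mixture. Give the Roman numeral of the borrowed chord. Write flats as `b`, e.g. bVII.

The diatonic triads in F# major are F#, G#m, A#m, B, C#, D#m, E#dim. F#–A#–C#–E# = F#maj7, B–D#–F# = B, G#–B–D#–F# = G#m7, D#–F#–A# = D#m and F#–A#–C# = F# are all diatonic. A–C#–E doesn't fit — on degree 3 F# major would have A#m (iii). A is the degree-3 chord of F# minor, so it is the borrowed bIII.

bIII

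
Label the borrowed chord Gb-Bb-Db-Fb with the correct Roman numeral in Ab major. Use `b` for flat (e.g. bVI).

bVII7

Gb is the lowered form of scale degree 7 in Ab major (the diatonic degree 7 is G). The diatonic chord on degree 7 would be Gdim (vii°), but Gb–Bb–Db–Fb is the dominant-seventh chord from Ab minor. As a borrowed chord it is labeled bVII7.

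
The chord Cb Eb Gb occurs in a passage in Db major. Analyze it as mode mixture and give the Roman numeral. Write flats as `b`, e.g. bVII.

In Db major scale degree 7 is C; Cb is its lowered form, from Db minor. The diatonic chord on degree 7 would be Cdim (vii°), but Cb–Eb–Gb is the major chord from Db minor. As a borrowed chord it is labeled bVII.

bVII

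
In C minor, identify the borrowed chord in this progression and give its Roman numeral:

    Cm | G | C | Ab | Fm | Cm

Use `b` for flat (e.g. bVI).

C minor has the diatonic set Cm, Ddim, Eb, Fm, G, Ab, Bb (with V from harmonic minor). Cm, G, Ab and Fm all belong to that set. C (C–E–G) doesn't fit — on degree 1 C minor would have Cm (i). C is the degree-1 chord of C major, so it is the borrowed I.

I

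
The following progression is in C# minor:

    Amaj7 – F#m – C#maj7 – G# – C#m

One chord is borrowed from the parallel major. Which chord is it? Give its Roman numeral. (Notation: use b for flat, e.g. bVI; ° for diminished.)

C# minor has the diatonic set C#m, D#dim, E, F#m, G#, A, B (with V from harmonic minor). Amaj7, F#m, G# and C#m are all diatonic. But C#maj7 (C#–E#–G#–B#) is foreign: the diatonic i on degree 1 is C#m, whereas C#maj7 comes from C# major. It is labeled Imaj7.

Imaj7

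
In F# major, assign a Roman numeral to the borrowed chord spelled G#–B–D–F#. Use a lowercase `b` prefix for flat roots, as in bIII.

The root G# is the diatonic 2nd degree of F# major; the borrowing shows in the chord quality. G#–B–D–F# is a half-diminished-seventh chord — the form found in F# minor, not the diatonic ii (G#m). Borrowed into F# major it is written iiø7.

iiø7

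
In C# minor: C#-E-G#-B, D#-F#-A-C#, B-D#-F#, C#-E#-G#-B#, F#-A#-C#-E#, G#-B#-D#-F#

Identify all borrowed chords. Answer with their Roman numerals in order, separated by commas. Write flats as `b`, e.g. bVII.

Imaj7, IVmaj7

In C# minor (with V from harmonic minor) the diatonic chords are C#m, D#dim, E, F#m, G#, A, B. C#–E–G#–B = C#m7, D#–F#–A–C# = D#m7b5, B–D#–F# = B and G#–B#–D#–F# = G#7 all belong to that set. C#–E#–G#–B# is not: scale degree 1 in C# minor carries C#m (i). In C# major the chord on that degree is C#maj7, so here it functions as Imaj7, borrowed from the parallel major. F#–A#–C#–E# is not: scale degree 4 in C# minor carries F#m (iv). In C# major the chord on that degree is F#maj7, so here it functions as IVmaj7, borrowed from the parallel major.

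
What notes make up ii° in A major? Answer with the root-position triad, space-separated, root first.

B D F

ii° is built on scale degree 2, which is B in both A major and its parallel. Stacking thirds in A minor on B gives B–D–F.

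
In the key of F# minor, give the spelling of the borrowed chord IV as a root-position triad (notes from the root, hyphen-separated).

The root, B, is scale degree 4 — the same note in F# minor and F# major; only the chord quality changes. Stacking thirds in F# major on B gives B–D#–F#.

B-D#-F#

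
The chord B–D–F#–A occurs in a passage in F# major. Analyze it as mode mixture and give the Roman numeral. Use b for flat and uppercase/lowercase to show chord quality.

B is scale degree 4 in F# major. Diatonically F# major has B (IV) on that degree; B–D–F#–A is instead the minor-seventh chord native to F# minor, so it takes the label iv7.

iv7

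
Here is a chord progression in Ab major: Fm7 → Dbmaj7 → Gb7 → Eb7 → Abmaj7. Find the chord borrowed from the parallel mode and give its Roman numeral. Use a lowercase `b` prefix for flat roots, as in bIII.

In Ab major the diatonic chords are Ab, Bbm, Cm, Db, Eb, Fm, Gdim. Of the given chords, Fm7, Dbmaj7, Eb7 and Abmaj7 are diatonic. But Gb7 (Gb–Bb–Db–Fb) is foreign: the diatonic vii° on degree 7 is Gdim, whereas Gb7 comes from Ab minor. It is labeled bVII7.

bVII7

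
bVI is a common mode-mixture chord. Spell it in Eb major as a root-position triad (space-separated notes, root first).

bVI is built on the lowered scale degree 6. In Eb major degree 6 is C; lowered it becomes Cb. In Eb minor the chord on Cb is Cb–Eb–Gb.

Cb Eb Gb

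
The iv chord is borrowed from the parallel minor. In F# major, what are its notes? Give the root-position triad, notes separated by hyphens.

iv is built on scale degree 4, which is B in both F# major and its parallel. Stacking thirds in F# minor on B gives B–D–F#.

B-D-F#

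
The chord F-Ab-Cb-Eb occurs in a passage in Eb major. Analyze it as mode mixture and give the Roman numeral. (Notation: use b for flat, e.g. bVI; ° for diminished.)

iiø7

F is scale degree 2 in Eb major. The diatonic chord on degree 2 would be Fm (ii), but F–Ab–Cb–Eb is the half-diminished-seventh chord from Eb minor. As a borrowed chord it is labeled iiø7.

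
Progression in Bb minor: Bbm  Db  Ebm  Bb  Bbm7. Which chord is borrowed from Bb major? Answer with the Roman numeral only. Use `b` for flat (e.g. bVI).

I

The diatonic triads in Bb minor (with V from harmonic minor) are Bbm, Cdim, Db, Ebm, F, Gb, Ab. Bbm, Db, Ebm and Bbm7 all belong to that set. Bb (Bb–D–F) is not: scale degree 1 in Bb minor carries Bbm (i). In Bb major the chord on that degree is Bb, so here it functions as I, borrowed from the parallel major.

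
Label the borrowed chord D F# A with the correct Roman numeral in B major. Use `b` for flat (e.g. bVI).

The root D is the lowered 3rd scale degree — diatonically B major has D# there. The diatonic chord on degree 3 would be D#m (iii), but D–F#–A is the major chord from B minor. As a borrowed chord it is labeled bIII.

bIII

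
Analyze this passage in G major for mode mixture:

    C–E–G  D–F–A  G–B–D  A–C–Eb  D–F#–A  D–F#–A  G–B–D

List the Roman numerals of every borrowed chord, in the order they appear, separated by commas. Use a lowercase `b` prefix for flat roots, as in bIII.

v, ii°

G major has the diatonic set G, Am, Bm, C, D, Em, F#dim. Of the given chords, C–E–G = C, G–B–D = G and D–F#–A = D are diatonic. D–F–A doesn't fit — on degree 5 G major would have D (V). Dm is the degree-5 chord of G minor, so it is the borrowed v. But A–C–Eb is foreign: the diatonic ii on degree 2 is Am, whereas Adim comes from G minor. It is labeled ii°.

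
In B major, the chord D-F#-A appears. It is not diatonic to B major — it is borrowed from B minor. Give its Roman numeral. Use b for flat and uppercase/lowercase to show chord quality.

In B major scale degree 3 is D#; D is its lowered form, from B minor. The diatonic chord on degree 3 would be D#m (iii), but D–F#–A is the major chord from B minor. As a borrowed chord it is labeled bIII.

bIII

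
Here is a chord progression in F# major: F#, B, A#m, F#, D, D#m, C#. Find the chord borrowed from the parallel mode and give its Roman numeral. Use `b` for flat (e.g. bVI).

F# major has the diatonic set F#, G#m, A#m, B, C#, D#m, E#dim. Of the given chords, F#, B, A#m, D#m and C# are diatonic. D (D–F#–A) doesn't fit — on degree 6 F# major would have D#m (vi). D is the degree-6 chord of F# minor, so it is the borrowed bVI.

bVI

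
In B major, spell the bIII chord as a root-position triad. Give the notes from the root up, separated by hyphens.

bIII is built on the lowered scale degree 3. In B major degree 3 is D#; lowered it becomes D. Building the major chord from the parallel minor on D: D–F#–A.

D-F#-A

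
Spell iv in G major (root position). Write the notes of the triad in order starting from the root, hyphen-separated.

iv is built on scale degree 4, which is C in both G major and its parallel. In G minor the chord on C is C–Eb–G.

C-Eb-G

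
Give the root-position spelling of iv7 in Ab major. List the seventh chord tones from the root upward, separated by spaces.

The root, Db, is scale degree 4 — the same note in Ab major and Ab minor; only the chord quality changes. In Ab minor the chord on Db is Db–Fb–Ab–Cb.

Db Fb Ab Cb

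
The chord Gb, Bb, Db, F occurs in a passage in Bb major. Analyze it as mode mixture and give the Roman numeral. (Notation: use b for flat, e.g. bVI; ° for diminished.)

bVImaj7

The root Gb is the lowered 6th scale degree — diatonically Bb major has G there. Diatonically Bb major has Gm (vi) on that degree; Gb–Bb–Db–F is instead the major-seventh chord native to Bb minor, so it takes the label bVImaj7.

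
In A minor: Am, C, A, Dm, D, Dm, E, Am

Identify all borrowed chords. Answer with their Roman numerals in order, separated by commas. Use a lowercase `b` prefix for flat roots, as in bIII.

A minor has the diatonic set Am, Bdim, C, Dm, E, F, G (with V from harmonic minor). Am, C, Dm and E are all diatonic. A (A–C#–E) is not: scale degree 1 in A minor carries Am (i). In A major the chord on that degree is A, so here it functions as I, borrowed from the parallel major. D (D–F#–A) is not: scale degree 4 in A minor carries Dm (iv). In A major the chord on that degree is D, so here it functions as IV, borrowed from the parallel major.

I, IV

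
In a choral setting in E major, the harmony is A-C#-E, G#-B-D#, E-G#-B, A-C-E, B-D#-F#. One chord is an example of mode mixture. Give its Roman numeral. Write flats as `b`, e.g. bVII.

E major has the diatonic set E, F#m, G#m, A, B, C#m, D#dim. Of the given chords, A–C#–E = A, G#–B–D# = G#m, E–G#–B = E and B–D#–F# = B are diatonic. But A–C–E is foreign: the diatonic IV on degree 4 is A, whereas Am comes from E minor. It is labeled iv.

iv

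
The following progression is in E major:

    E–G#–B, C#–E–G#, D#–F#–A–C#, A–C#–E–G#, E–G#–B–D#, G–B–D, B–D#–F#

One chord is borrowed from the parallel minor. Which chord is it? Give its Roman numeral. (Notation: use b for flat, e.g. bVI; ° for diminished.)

bIII

The diatonic triads in E major are E, F#m, G#m, A, B, C#m, D#dim. E–G#–B = E, C#–E–G# = C#m, D#–F#–A–C# = D#m7b5, A–C#–E–G# = Amaj7, E–G#–B–D# = Emaj7 and B–D#–F# = B all belong to that set. G–B–D is not: scale degree 3 in E major carries G#m (iii). In E minor the chord on that degree is G, so here it functions as bIII, borrowed from the parallel minor.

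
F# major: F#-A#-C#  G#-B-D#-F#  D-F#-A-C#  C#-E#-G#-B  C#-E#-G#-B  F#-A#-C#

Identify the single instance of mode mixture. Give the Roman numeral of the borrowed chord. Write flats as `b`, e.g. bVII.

bVImaj7

In F# major the diatonic chords are F#, G#m, A#m, B, C#, D#m, E#dim. F#–A#–C# = F#, G#–B–D#–F# = G#m7 and C#–E#–G#–B = C#7 are all diatonic. D–F#–A–C# doesn't fit — on degree 6 F# major would have D#m (vi). Dmaj7 is the degree-6 chord of F# minor, so it is the borrowed bVImaj7.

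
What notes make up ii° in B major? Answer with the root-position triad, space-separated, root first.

C# E G

The root, C#, is scale degree 2 — the same note in B major and B minor; only the chord quality changes. Building the diminished chord from the parallel minor on C#: C#–E–G.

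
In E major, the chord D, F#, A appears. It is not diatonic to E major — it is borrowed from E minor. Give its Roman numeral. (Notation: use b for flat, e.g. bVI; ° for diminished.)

D is the lowered form of scale degree 7 in E major (the diatonic degree 7 is D#). Diatonically E major has D#dim (vii°) on that degree; D–F#–A is instead the major chord native to E minor, so it takes the label bVII.

bVII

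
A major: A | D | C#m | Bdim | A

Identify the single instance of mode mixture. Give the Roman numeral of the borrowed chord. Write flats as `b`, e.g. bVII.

ii°

In A major the diatonic chords are A, Bm, C#m, D, E, F#m, G#dim. A, D and C#m all belong to that set. Bdim (B–D–F) is not: scale degree 2 in A major carries Bm (ii). In A minor the chord on that degree is Bdim, so here it functions as ii°, borrowed from the parallel minor.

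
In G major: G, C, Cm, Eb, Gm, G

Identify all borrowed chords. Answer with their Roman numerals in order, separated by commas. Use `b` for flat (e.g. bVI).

iv, bVI, i

The diatonic triads in G major are G, Am, Bm, C, D, Em, F#dim. Of the given chords, G and C are diatonic. Cm (C–Eb–G) is not: scale degree 4 in G major carries C (IV). In G minor the chord on that degree is Cm, so here it functions as iv, borrowed from the parallel minor. But Eb (Eb–G–Bb) is foreign: the diatonic vi on degree 6 is Em, whereas Eb comes from G minor. It is labeled bVI. Gm (G–Bb–D) doesn't fit — on degree 1 G major would have G (I). Gm is the degree-1 chord of G minor, so it is the borrowed i.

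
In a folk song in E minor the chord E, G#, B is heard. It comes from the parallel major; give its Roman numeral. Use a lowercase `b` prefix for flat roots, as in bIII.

The root E is the diatonic 1st degree of E minor; the borrowing shows in the chord quality. E–G#–B is a major chord — the form found in E major, not the diatonic i (Em). Borrowed into E minor it is written I.

I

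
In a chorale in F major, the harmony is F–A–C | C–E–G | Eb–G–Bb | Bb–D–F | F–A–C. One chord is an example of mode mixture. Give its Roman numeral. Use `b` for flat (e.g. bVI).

F major has the diatonic set F, Gm, Am, Bb, C, Dm, Edim. F–A–C = F, C–E–G = C and Bb–D–F = Bb are all diatonic. Eb–G–Bb doesn't fit — on degree 7 F major would have Edim (vii°). Eb is the degree-7 chord of F minor, so it is the borrowed bVII.

bVII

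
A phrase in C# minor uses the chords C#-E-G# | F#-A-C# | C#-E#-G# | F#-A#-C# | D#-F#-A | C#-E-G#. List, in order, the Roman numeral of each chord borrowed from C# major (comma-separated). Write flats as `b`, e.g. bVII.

I, IV

In C# minor (with V from harmonic minor) the diatonic chords are C#m, D#dim, E, F#m, G#, A, B. C#–E–G# = C#m, F#–A–C# = F#m and D#–F#–A = D#dim are all diatonic. But C#–E#–G# is foreign: the diatonic i on degree 1 is C#m, whereas C# comes from C# major. It is labeled I. But F#–A#–C# is foreign: the diatonic iv on degree 4 is F#m, whereas F# comes from C# major. It is labeled IV.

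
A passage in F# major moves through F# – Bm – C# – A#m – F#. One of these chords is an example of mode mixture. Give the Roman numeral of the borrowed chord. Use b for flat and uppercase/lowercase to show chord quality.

iv

The diatonic triads in F# major are F#, G#m, A#m, B, C#, D#m, E#dim. Of the given chords, F#, C# and A#m are diatonic. But Bm (B–D–F#) is foreign: the diatonic IV on degree 4 is B, whereas Bm comes from F# minor. It is labeled iv.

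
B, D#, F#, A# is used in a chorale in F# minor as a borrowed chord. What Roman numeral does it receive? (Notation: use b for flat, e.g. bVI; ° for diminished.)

The root B is the diatonic 4th degree of F# minor; the borrowing shows in the chord quality. Diatonically F# minor has Bm (iv) on that degree; B–D#–F#–A# is instead the major-seventh chord native to F# major, so it takes the label IVmaj7.

IVmaj7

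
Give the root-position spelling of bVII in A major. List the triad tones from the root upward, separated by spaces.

The root of bVII is the lowered 7th degree: G# becomes G. Building the major chord from the parallel minor on G: G–B–D.

G B D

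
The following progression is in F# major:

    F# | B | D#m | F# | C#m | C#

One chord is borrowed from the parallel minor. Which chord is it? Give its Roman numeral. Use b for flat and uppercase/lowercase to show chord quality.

F# major has the diatonic set F#, G#m, A#m, B, C#, D#m, E#dim. Of the given chords, F#, B, D#m and C# are diatonic. But C#m (C#–E–G#) is foreign: the diatonic V on degree 5 is C#, whereas C#m comes from F# minor. It is labeled v.

v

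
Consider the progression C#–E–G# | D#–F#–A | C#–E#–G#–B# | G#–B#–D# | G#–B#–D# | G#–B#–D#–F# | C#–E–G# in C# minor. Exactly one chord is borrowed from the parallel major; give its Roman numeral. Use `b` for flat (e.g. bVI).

Imaj7

C# minor has the diatonic set C#m, D#dim, E, F#m, G#, A, B (with V from harmonic minor). C#–E–G# = C#m, D#–F#–A = D#dim, G#–B#–D# = G# and G#–B#–D#–F# = G#7 are all diatonic. C#–E#–G#–B# is not: scale degree 1 in C# minor carries C#m (i). In C# major the chord on that degree is C#maj7, so here it functions as Imaj7, borrowed from the parallel major.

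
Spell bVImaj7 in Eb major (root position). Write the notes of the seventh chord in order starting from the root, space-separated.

Cb Eb Gb Bb

bVImaj7 is built on the lowered scale degree 6. In Eb major degree 6 is C; lowered it becomes Cb. In Eb minor the chord on Cb is Cb–Eb–Gb–Bb.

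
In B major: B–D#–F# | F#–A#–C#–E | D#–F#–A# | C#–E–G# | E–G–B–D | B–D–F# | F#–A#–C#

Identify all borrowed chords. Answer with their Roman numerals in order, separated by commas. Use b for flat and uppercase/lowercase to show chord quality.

B major has the diatonic set B, C#m, D#m, E, F#, G#m, A#dim. B–D#–F# = B, F#–A#–C#–E = F#7, D#–F#–A# = D#m, C#–E–G# = C#m and F#–A#–C# = F# are all diatonic. E–G–B–D doesn't fit — on degree 4 B major would have E (IV). Em7 is the degree-4 chord of B minor, so it is the borrowed iv7. But B–D–F# is foreign: the diatonic I on degree 1 is B, whereas Bm comes from B minor. It is labeled i.

iv7, i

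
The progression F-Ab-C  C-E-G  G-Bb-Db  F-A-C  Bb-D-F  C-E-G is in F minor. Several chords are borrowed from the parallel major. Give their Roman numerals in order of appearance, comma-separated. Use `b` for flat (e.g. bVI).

In F minor (with V from harmonic minor) the diatonic chords are Fm, Gdim, Ab, Bbm, C, Db, Eb. F–Ab–C = Fm, C–E–G = C and G–Bb–Db = Gdim all belong to that set. But F–A–C is foreign: the diatonic i on degree 1 is Fm, whereas F comes from F major. It is labeled I. Bb–D–F doesn't fit — on degree 4 F minor would have Bbm (iv). Bb is the degree-4 chord of F major, so it is the borrowed IV.

I, IV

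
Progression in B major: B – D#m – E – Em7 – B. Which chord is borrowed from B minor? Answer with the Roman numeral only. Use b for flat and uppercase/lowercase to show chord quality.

B major has the diatonic set B, C#m, D#m, E, F#, G#m, A#dim. Of the given chords, B, D#m and E are diatonic. Em7 (E–G–B–D) is not: scale degree 4 in B major carries E (IV). In B minor the chord on that degree is Em7, so here it functions as iv7, borrowed from the parallel minor.

iv7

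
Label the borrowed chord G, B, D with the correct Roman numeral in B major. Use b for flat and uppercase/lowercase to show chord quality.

bVI

G is the lowered form of scale degree 6 in B major (the diatonic degree 6 is G#). Diatonically B major has G#m (vi) on that degree; G–B–D is instead the major chord native to B minor, so it takes the label bVI.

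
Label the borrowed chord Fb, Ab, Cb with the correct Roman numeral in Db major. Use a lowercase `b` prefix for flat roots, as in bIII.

In Db major scale degree 3 is F; Fb is its lowered form, from Db minor. Diatonically Db major has Fm (iii) on that degree; Fb–Ab–Cb is instead the major chord native to Db minor, so it takes the label bIII.

bIII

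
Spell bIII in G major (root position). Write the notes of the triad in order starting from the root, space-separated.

bIII is built on the lowered scale degree 3. In G major degree 3 is B; lowered it becomes Bb. In G minor the chord on Bb is Bb–D–F.

Bb D F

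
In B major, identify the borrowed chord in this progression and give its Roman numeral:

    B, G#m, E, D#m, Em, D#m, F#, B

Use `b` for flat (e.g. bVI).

B major has the diatonic set B, C#m, D#m, E, F#, G#m, A#dim. B, G#m, E, D#m and F# are all diatonic. Em (E–G–B) doesn't fit — on degree 4 B major would have E (IV). Em is the degree-4 chord of B minor, so it is the borrowed iv.

iv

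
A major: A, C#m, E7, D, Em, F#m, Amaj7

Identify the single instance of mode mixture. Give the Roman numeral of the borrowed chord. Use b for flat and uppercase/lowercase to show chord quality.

In A major the diatonic chords are A, Bm, C#m, D, E, F#m, G#dim. A, C#m, E7, D, F#m and Amaj7 are all diatonic. Em (E–G–B) is not: scale degree 5 in A major carries E (V). In A minor the chord on that degree is Em, so here it functions as v, borrowed from the parallel minor.

v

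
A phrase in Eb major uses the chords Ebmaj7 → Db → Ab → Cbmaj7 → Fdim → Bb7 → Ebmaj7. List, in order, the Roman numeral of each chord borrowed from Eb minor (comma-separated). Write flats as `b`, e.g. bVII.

Eb major has the diatonic set Eb, Fm, Gm, Ab, Bb, Cm, Ddim. Ebmaj7, Ab and Bb7 all belong to that set. Db (Db–F–Ab) doesn't fit — on degree 7 Eb major would have Ddim (vii°). Db is the degree-7 chord of Eb minor, so it is the borrowed bVII. But Cbmaj7 (Cb–Eb–Gb–Bb) is foreign: the diatonic vi on degree 6 is Cm, whereas Cbmaj7 comes from Eb minor. It is labeled bVImaj7. Fdim (F–Ab–Cb) doesn't fit — on degree 2 Eb major would have Fm (ii). Fdim is the degree-2 chord of Eb minor, so it is the borrowed ii°.

bVII, bVImaj7, ii°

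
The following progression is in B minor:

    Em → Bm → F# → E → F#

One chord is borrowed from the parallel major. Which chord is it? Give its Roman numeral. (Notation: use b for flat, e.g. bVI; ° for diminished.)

The diatonic triads in B minor (with V from harmonic minor) are Bm, C#dim, D, Em, F#, G, A. Of the given chords, Em, Bm and F# are diatonic. But E (E–G#–B) is foreign: the diatonic iv on degree 4 is Em, whereas E comes from B major. It is labeled IV.

IV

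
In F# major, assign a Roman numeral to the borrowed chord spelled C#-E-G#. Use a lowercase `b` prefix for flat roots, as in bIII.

The root C# is the diatonic 5th degree of F# major; the borrowing shows in the chord quality. Diatonically F# major has C# (V) on that degree; C#–E–G# is instead the minor chord native to F# minor, so it takes the label v.

v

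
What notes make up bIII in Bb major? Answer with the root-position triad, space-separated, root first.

The root of bIII is the lowered 3rd degree: D becomes Db. Building the major chord from the parallel minor on Db: Db–F–Ab.

Db F Ab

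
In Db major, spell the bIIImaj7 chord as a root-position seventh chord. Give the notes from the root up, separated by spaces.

The root of bIIImaj7 is the lowered 3rd degree: F becomes Fb. Building the major-seventh chord from the parallel minor on Fb: Fb–Ab–Cb–Eb.

Fb Ab Cb Eb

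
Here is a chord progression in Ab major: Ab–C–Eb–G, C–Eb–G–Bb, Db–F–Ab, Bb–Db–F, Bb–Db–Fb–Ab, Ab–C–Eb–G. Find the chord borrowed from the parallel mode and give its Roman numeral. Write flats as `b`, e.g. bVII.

The diatonic triads in Ab major are Ab, Bbm, Cm, Db, Eb, Fm, Gdim. Ab–C–Eb–G = Abmaj7, C–Eb–G–Bb = Cm7, Db–F–Ab = Db and Bb–Db–F = Bbm all belong to that set. But Bb–Db–Fb–Ab is foreign: the diatonic ii on degree 2 is Bbm, whereas Bbm7b5 comes from Ab minor. It is labeled iiø7.

iiø7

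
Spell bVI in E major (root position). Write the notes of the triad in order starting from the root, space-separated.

bVI is built on the lowered scale degree 6. In E major degree 6 is C#; lowered it becomes C. Stacking thirds in E minor on C gives C–E–G.

C E G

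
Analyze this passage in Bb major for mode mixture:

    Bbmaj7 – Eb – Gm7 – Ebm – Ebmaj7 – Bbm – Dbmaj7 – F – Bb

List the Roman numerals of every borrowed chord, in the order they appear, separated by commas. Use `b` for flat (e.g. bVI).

iv, i, bIIImaj7

Bb major has the diatonic set Bb, Cm, Dm, Eb, F, Gm, Adim. Bbmaj7, Eb, Gm7, Ebmaj7, F and Bb are all diatonic. Ebm (Eb–Gb–Bb) doesn't fit — on degree 4 Bb major would have Eb (IV). Ebm is the degree-4 chord of Bb minor, so it is the borrowed iv. Bbm (Bb–Db–F) is not: scale degree 1 in Bb major carries Bb (I). In Bb minor the chord on that degree is Bbm, so here it functions as i, borrowed from the parallel minor. But Dbmaj7 (Db–F–Ab–C) is foreign: the diatonic iii on degree 3 is Dm, whereas Dbmaj7 comes from Bb minor. It is labeled bIIImaj7.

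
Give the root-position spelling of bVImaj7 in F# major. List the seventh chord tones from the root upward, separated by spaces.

bVImaj7 is built on the lowered scale degree 6. In F# major degree 6 is D#; lowered it becomes D. Building the major-seventh chord from the parallel minor on D: D–F#–A–C#.

D F# A C#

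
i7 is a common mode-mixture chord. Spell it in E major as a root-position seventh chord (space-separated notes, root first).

i7 is built on scale degree 1, which is E in both E major and its parallel. In E minor the chord on E is E–G–B–D.

E G B D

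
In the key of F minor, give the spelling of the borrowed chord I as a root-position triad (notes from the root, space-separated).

F A C

The root, F, is scale degree 1 — the same note in F minor and F major; only the chord quality changes. Building the major chord from the parallel major on F: F–A–C.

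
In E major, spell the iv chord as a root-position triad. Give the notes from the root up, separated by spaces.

A C E

The root, A, is scale degree 4 — the same note in E major and E minor; only the chord quality changes. Building the minor chord from the parallel minor on A: A–C–E.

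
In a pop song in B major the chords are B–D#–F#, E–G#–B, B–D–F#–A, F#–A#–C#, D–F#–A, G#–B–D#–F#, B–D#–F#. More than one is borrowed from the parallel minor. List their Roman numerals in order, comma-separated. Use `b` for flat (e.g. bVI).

In B major the diatonic chords are B, C#m, D#m, E, F#, G#m, A#dim. B–D#–F# = B, E–G#–B = E, F#–A#–C# = F# and G#–B–D#–F# = G#m7 are all diatonic. B–D–F#–A is not: scale degree 1 in B major carries B (I). In B minor the chord on that degree is Bm7, so here it functions as i7, borrowed from the parallel minor. D–F#–A doesn't fit — on degree 3 B major would have D#m (iii). D is the degree-3 chord of B minor, so it is the borrowed bIII.

i7, bIII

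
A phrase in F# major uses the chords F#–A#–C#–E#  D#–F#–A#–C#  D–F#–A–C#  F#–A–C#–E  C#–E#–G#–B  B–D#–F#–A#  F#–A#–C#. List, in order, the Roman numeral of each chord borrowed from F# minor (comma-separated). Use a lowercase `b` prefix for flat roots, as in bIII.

bVImaj7, i7

The diatonic triads in F# major are F#, G#m, A#m, B, C#, D#m, E#dim. Of the given chords, F#–A#–C#–E# = F#maj7, D#–F#–A#–C# = D#m7, C#–E#–G#–B = C#7, B–D#–F#–A# = Bmaj7 and F#–A#–C# = F# are diatonic. But D–F#–A–C# is foreign: the diatonic vi on degree 6 is D#m, whereas Dmaj7 comes from F# minor. It is labeled bVImaj7. F#–A–C#–E is not: scale degree 1 in F# major carries F# (I). In F# minor the chord on that degree is F#m7, so here it functions as i7, borrowed from the parallel minor.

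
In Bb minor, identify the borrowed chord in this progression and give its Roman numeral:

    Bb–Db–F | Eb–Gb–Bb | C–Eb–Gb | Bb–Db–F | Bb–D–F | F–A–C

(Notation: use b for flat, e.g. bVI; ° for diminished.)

I

The diatonic triads in Bb minor (with V from harmonic minor) are Bbm, Cdim, Db, Ebm, F, Gb, Ab. Of the given chords, Bb–Db–F = Bbm, Eb–Gb–Bb = Ebm, C–Eb–Gb = Cdim and F–A–C = F are diatonic. But Bb–D–F is foreign: the diatonic i on degree 1 is Bbm, whereas Bb comes from Bb major. It is labeled I.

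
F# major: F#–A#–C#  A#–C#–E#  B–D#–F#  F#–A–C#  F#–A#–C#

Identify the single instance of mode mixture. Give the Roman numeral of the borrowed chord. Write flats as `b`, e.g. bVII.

i

F# major has the diatonic set F#, G#m, A#m, B, C#, D#m, E#dim. F#–A#–C# = F#, A#–C#–E# = A#m and B–D#–F# = B are all diatonic. F#–A–C# doesn't fit — on degree 1 F# major would have F# (I). F#m is the degree-1 chord of F# minor, so it is the borrowed i.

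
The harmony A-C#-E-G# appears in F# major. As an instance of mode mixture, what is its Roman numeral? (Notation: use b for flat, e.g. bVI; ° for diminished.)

bIIImaj7

In F# major scale degree 3 is A#; A is its lowered form, from F# minor. A–C#–E–G# is a major-seventh chord — the form found in F# minor, not the diatonic iii (A#m). Borrowed into F# major it is written bIIImaj7.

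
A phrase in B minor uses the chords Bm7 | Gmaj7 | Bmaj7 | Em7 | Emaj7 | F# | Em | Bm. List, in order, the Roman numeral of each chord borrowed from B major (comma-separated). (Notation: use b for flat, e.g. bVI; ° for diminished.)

Imaj7, IVmaj7

B minor has the diatonic set Bm, C#dim, D, Em, F#, G, A (with V from harmonic minor). Of the given chords, Bm7, Gmaj7, Em7, F#, Em and Bm are diatonic. Bmaj7 (B–D#–F#–A#) is not: scale degree 1 in B minor carries Bm (i). In B major the chord on that degree is Bmaj7, so here it functions as Imaj7, borrowed from the parallel major. Emaj7 (E–G#–B–D#) is not: scale degree 4 in B minor carries Em (iv). In B major the chord on that degree is Emaj7, so here it functions as IVmaj7, borrowed from the parallel major.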